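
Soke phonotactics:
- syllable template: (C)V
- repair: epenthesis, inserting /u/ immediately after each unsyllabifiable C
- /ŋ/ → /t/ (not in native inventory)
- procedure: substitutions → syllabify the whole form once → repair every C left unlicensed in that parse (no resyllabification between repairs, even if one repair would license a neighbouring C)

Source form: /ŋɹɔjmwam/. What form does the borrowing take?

tuɹɔjumuwamu

Substitution: /ŋ/ → /t/, giving /tɹɔjmwam/.
Syllabifying with onset maximization leaves /t/, /j/, /m/, /m/ stranded (no codas are permitted; onsets are limited to one consonant).
Inserting the epenthetic vowel yields /t/ → /tu/, /j/ → /ju/, /m/ → /mu/, /m/ → /mu/.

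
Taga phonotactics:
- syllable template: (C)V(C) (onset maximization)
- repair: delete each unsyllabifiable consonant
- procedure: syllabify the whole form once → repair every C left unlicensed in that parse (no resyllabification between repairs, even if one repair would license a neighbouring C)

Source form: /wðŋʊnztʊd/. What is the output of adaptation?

ŋʊntʊd

Under (C)V(C), the unsyllabifiable consonants are /w/, /ð/, /z/ (at most one coda consonant is licensed; onsets are limited to one consonant).
Deletion applies to /w/, /ð/, /z/.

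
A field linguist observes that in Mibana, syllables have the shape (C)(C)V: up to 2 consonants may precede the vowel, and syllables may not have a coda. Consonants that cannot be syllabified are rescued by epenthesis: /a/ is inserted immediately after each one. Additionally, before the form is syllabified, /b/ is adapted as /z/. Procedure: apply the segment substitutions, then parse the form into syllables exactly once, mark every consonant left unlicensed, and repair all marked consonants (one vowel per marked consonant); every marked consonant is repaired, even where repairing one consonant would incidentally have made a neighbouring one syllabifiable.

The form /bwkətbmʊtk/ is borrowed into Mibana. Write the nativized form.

Substitution: /b/ → /z/, giving /zwkətzmʊtk/.
The consonants /z/, /t/, /t/, /k/ cannot be parsed into a legal (C)(C)V syllable (no codas are permitted; onsets may contain at most 2 consonants).
Each unlicensed consonant becomes the onset of a new syllable: /z/ → /za/, /t/ → /ta/, /t/ → /ta/, /k/ → /ka/.

zawkətazmʊtaka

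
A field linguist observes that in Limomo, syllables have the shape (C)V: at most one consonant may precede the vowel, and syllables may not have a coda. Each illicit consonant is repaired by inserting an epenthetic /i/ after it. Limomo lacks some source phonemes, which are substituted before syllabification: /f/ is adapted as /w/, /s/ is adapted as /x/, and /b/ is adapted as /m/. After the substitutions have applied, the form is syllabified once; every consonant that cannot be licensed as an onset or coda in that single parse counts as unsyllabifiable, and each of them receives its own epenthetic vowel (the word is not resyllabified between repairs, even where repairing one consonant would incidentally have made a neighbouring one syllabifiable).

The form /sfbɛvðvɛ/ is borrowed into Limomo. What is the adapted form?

xiwimɛviðivɛ

Substitution: /s/ → /x/, /f/ → /w/, /b/ → /m/, giving /xwmɛvðvɛ/.
Syllabifying with onset maximization leaves /x/, /w/, /v/, /ð/ stranded (no codas are permitted; onsets are limited to one consonant).
Inserting the epenthetic vowel yields /x/ → /xi/, /w/ → /wi/, /v/ → /vi/, /ð/ → /ði/.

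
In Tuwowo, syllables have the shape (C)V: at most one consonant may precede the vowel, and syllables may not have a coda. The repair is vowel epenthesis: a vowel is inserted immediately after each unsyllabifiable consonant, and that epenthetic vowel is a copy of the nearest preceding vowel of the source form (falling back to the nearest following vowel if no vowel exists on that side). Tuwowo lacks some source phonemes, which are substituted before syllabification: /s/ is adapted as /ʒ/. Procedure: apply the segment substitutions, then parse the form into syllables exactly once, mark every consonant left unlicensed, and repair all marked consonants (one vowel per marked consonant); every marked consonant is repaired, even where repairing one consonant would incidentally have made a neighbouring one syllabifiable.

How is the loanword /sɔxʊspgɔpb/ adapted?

ʒɔxʊʒʊpʊgɔpɔbɔ

Substitution: /s/ → /ʒ/, giving /ʒɔxʊʒpgɔpb/.
The consonants /ʒ/, /p/, /p/, /b/ cannot be parsed into a legal (C)V syllable (no codas are permitted; onsets are limited to one consonant).
Each unlicensed consonant becomes the onset of a new syllable: /ʒ/ → /ʒʊ/, /p/ → /pʊ/, /p/ → /pɔ/, /b/ → /bɔ/.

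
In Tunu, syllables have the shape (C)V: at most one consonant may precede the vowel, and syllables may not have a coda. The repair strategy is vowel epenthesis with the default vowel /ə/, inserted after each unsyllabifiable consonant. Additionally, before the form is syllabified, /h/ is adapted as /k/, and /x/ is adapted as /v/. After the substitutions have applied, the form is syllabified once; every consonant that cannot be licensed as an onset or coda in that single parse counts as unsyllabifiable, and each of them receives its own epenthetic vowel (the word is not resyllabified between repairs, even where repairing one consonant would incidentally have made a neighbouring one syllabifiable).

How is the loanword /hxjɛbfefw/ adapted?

kəvəjɛbəfefəwə

Substitution: /h/ → /k/, /x/ → /v/, giving /kvjɛbfefw/.
Syllabifying with onset maximization leaves /k/, /v/, /b/, /f/, /w/ stranded (no codas are permitted; onsets are limited to one consonant).
Each unlicensed consonant becomes the onset of a new syllable: /k/ → /kə/, /v/ → /və/, /b/ → /bə/, /f/ → /fə/, /w/ → /wə/.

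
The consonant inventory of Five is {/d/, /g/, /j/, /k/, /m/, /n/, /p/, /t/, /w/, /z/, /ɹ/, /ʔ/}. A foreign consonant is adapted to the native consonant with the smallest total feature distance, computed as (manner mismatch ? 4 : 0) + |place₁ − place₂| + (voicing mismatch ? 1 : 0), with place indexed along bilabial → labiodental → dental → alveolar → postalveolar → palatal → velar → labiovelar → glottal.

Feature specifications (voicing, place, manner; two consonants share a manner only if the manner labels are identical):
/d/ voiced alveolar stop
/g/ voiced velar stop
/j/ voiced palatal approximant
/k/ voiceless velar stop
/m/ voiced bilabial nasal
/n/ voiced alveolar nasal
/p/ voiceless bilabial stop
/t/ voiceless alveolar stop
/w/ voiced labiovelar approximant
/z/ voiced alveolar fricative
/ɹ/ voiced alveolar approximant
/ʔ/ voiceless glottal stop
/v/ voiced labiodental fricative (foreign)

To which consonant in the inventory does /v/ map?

z

/z/ is closest: same manner (fricative), place distance 2 (labiodental→alveolar), same voicing; total 2. Next closest is /m/ at distance 5.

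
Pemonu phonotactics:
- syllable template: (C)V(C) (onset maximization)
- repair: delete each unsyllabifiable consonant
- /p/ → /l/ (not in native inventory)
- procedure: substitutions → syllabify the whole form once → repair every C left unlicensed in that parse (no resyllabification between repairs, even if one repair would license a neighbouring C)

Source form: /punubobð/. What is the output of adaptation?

lunubob

Substitution: /p/ → /l/, giving /lunubobð/.
The consonants /ð/ cannot be parsed into a legal (C)V(C) syllable (at most one coda consonant is licensed; onsets are limited to one consonant).
Each unlicensed consonant is deleted: /ð/.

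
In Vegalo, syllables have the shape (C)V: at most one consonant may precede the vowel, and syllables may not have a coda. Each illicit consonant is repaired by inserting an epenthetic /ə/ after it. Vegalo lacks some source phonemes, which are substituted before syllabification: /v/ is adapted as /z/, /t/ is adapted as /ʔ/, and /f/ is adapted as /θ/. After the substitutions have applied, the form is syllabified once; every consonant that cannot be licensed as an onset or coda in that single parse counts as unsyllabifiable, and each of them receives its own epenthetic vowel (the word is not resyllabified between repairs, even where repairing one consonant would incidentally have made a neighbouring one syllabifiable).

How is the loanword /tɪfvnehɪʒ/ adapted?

ʔɪθəzənehɪʒə

Substitution: /t/ → /ʔ/, /f/ → /θ/, /v/ → /z/, giving /ʔɪθznehɪʒ/.
The consonants /θ/, /z/, /ʒ/ cannot be parsed into a legal (C)V syllable (no codas are permitted; onsets are limited to one consonant).
Each unlicensed consonant becomes the onset of a new syllable: /θ/ → /θə/, /z/ → /zə/, /ʒ/ → /ʒə/.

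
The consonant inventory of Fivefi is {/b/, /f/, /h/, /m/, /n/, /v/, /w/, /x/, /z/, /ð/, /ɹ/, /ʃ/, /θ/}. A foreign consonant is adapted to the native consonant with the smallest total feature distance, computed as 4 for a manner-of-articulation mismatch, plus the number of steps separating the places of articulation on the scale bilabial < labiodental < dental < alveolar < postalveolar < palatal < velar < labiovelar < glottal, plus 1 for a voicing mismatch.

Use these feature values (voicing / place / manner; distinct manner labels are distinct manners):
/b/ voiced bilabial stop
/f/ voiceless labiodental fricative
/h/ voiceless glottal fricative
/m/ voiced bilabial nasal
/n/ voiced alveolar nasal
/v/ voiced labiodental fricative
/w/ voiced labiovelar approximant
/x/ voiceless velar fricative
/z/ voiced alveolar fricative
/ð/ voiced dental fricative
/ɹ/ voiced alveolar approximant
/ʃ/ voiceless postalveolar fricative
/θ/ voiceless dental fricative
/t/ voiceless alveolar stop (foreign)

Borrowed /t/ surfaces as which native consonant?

b

/b/ is closest: same manner (stop), place distance 3 (alveolar→bilabial), voicing differs (+1); total 4. Next closest is /n/ at distance 5.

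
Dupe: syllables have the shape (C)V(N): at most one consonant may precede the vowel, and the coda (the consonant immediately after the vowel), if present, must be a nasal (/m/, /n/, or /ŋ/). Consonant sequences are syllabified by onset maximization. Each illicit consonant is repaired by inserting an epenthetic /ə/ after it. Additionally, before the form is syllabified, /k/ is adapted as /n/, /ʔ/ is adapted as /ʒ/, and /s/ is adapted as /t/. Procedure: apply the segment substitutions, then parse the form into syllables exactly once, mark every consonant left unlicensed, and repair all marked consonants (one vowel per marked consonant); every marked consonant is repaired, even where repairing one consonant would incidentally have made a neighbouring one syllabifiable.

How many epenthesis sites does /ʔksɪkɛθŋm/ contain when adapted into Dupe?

After substitution the input is /ʒntɪnɛθŋm/.
The unsyllabifiable consonants are /ʒ/, /n/, /θ/, /ŋ/, /m/; each receives one epenthetic vowel.

5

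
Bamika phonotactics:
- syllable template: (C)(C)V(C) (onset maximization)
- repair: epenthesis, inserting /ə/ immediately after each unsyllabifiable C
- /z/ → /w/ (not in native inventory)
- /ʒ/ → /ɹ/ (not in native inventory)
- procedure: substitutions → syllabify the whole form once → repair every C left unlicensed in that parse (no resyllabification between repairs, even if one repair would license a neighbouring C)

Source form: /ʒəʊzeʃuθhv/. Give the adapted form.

ɹəʊweʃuθhəvə

Substitution: /ʒ/ → /ɹ/, /z/ → /w/, giving /ɹəʊweʃuθhv/.
The consonants /h/, /v/ cannot be parsed into a legal (C)(C)V(C) syllable (at most one coda consonant is licensed; onsets may contain at most 2 consonants).
Inserting the epenthetic vowel yields /h/ → /hə/, /v/ → /və/.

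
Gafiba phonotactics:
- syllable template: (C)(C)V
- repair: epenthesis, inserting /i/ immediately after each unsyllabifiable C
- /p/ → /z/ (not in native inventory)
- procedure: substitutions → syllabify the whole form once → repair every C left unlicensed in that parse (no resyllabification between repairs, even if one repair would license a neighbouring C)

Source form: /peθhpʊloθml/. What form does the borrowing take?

Substitution: /p/ → /z/, giving /zeθhzʊloθml/.
Syllabifying with onset maximization leaves /θ/, /θ/, /m/, /l/ stranded (no codas are permitted; onsets may contain at most 2 consonants).
Epenthesis after each stranded consonant: /θ/ → /θi/, /θ/ → /θi/, /m/ → /mi/, /l/ → /li/.

zeθihzʊloθimili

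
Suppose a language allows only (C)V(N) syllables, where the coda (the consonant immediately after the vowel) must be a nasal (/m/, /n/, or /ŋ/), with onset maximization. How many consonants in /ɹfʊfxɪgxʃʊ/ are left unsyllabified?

Syllabifying with onset maximization leaves /ɹ/, /f/, /g/, /x/ stranded (only a nasal (/m/, /n/, or /ŋ/) is licensed in coda position; onsets are limited to one consonant).

4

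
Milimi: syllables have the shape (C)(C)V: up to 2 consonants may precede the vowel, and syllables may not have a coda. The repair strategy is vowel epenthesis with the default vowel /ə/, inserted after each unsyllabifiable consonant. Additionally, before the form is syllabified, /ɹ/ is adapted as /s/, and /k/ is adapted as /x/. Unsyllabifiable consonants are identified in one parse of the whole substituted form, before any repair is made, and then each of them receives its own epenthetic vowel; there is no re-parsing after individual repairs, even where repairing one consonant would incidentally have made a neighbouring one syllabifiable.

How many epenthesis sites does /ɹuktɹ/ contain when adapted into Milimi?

3

After substitution the input is /suxts/.
The unsyllabifiable consonants are /x/, /t/, /s/; each receives one epenthetic vowel.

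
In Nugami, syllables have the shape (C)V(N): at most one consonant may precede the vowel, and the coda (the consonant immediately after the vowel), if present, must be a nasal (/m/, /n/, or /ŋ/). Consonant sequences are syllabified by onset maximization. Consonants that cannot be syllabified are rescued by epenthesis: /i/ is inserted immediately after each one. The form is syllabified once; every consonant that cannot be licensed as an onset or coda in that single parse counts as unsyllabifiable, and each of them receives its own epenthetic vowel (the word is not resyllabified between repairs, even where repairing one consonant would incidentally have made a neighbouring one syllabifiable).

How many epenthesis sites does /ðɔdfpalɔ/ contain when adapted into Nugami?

2

The unsyllabifiable consonants are /d/, /f/; each receives one epenthetic vowel.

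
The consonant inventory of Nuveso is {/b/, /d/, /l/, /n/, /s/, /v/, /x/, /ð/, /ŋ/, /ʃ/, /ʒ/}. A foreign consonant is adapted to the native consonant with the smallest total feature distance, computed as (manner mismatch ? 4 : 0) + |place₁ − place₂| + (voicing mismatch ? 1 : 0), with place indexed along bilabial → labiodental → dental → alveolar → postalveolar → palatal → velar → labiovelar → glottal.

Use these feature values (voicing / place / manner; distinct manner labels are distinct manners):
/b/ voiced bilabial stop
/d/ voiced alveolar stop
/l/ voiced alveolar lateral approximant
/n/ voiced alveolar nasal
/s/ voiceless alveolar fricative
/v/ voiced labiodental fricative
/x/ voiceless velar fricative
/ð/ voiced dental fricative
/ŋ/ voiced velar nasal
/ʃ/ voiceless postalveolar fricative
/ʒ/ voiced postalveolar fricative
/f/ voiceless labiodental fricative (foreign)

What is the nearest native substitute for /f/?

v

/v/ is closest: same manner (fricative), place distance 0 (labiodental→labiodental), voicing differs (+1); total 1. Next closest is /s/ at distance 2.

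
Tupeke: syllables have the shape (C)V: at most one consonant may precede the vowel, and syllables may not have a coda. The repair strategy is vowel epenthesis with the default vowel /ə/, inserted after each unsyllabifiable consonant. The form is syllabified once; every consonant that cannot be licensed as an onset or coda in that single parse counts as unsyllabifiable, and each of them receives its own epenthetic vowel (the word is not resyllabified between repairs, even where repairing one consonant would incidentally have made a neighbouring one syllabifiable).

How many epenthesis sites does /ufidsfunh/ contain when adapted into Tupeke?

4

The unsyllabifiable consonants are /d/, /s/, /n/, /h/; each receives one epenthetic vowel.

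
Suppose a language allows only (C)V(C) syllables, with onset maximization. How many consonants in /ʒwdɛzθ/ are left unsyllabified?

The consonants /ʒ/, /w/, /θ/ cannot be parsed into a legal (C)V(C) syllable (at most one coda consonant is licensed; onsets are limited to one consonant).

3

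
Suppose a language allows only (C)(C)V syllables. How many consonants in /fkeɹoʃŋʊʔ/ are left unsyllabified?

1

Syllabifying with onset maximization leaves /ʔ/ stranded (no codas are permitted; onsets may contain at most 2 consonants).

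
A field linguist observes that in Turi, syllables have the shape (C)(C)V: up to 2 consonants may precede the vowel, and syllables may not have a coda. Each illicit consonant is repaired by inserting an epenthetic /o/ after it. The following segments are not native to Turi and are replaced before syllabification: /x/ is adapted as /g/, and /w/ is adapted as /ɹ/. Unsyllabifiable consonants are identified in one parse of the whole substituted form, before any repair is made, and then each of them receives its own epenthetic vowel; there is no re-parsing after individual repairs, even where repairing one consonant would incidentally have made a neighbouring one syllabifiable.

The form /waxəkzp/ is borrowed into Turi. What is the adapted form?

ɹagəkozopo

Substitution: /w/ → /ɹ/, /x/ → /g/, giving /ɹagəkzp/.
The consonants /k/, /z/, /p/ cannot be parsed into a legal (C)(C)V syllable (no codas are permitted; onsets may contain at most 2 consonants).
Inserting the epenthetic vowel yields /k/ → /ko/, /z/ → /zo/, /p/ → /po/.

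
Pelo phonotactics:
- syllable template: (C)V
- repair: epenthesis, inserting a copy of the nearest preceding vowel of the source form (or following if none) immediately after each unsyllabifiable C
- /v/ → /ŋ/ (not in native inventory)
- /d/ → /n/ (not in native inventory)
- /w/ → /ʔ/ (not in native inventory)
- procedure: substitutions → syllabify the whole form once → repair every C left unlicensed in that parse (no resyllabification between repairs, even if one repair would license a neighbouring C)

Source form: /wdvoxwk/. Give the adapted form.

ʔonoŋoxoʔoko

Substitution: /w/ → /ʔ/, /d/ → /n/, /v/ → /ŋ/, giving /ʔnŋoxʔk/.
The consonants /ʔ/, /n/, /x/, /ʔ/, /k/ cannot be parsed into a legal (C)V syllable (no codas are permitted; onsets are limited to one consonant).
Each unlicensed consonant becomes the onset of a new syllable: /ʔ/ → /ʔo/, /n/ → /no/, /x/ → /xo/, /ʔ/ → /ʔo/, /k/ → /ko/.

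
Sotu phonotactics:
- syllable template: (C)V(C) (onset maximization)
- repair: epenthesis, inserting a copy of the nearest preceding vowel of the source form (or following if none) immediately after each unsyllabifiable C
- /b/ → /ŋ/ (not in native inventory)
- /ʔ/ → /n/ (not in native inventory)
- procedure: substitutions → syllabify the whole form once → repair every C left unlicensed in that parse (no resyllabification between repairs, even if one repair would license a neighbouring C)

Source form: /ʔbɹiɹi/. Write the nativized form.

niŋiɹiɹi

Substitution: /ʔ/ → /n/, /b/ → /ŋ/, giving /nŋɹiɹi/.
Under (C)V(C), the unsyllabifiable consonants are /n/, /ŋ/ (at most one coda consonant is licensed; onsets are limited to one consonant).
Each unlicensed consonant becomes the onset of a new syllable: /n/ → /ni/, /ŋ/ → /ŋi/.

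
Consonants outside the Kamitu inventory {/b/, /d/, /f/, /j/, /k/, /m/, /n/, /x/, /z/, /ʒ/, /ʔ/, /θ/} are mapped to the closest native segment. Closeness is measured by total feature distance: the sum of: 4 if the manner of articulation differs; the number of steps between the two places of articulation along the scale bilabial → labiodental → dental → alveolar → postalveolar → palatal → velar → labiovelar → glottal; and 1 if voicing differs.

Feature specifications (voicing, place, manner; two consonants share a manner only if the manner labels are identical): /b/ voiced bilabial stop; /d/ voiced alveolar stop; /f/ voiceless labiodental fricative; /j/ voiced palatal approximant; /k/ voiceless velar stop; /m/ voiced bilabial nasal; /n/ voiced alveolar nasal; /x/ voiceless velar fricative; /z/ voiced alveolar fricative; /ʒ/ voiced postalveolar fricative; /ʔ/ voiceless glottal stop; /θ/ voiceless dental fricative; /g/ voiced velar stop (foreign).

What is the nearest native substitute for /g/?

/k/ is closest: same manner (stop), place distance 0 (velar→velar), voicing differs (+1); total 1. Next closest is /d/ at distance 3.

k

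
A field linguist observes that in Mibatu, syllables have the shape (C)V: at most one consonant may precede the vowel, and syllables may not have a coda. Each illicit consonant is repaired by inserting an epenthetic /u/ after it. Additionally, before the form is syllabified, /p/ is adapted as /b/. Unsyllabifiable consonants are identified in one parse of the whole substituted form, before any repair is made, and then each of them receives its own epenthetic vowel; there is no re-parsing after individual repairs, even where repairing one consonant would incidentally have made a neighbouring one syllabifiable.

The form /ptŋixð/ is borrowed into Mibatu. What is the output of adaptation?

butuŋixuðu

Substitution: /p/ → /b/, giving /btŋixð/.
Syllabifying with onset maximization leaves /b/, /t/, /x/, /ð/ stranded (no codas are permitted; onsets are limited to one consonant).
Epenthesis after each stranded consonant: /b/ → /bu/, /t/ → /tu/, /x/ → /xu/, /ð/ → /ðu/.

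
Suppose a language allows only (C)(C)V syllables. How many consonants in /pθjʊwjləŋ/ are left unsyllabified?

The consonants /p/, /w/, /ŋ/ cannot be parsed into a legal (C)(C)V syllable (no codas are permitted; onsets may contain at most 2 consonants).

3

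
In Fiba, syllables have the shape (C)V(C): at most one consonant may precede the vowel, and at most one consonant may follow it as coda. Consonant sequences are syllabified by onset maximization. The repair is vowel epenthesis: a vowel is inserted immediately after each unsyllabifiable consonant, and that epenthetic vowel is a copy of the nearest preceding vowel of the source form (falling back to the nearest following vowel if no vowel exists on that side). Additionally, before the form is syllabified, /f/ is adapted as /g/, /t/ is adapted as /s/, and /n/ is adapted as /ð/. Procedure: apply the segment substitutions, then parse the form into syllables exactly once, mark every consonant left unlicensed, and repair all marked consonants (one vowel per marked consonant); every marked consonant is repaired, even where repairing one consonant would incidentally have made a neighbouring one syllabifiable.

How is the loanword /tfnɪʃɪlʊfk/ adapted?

Substitution: /t/ → /s/, /f/ → /g/, /n/ → /ð/, giving /sgðɪʃɪlʊgk/.
The consonants /s/, /g/, /k/ cannot be parsed into a legal (C)V(C) syllable (at most one coda consonant is licensed; onsets are limited to one consonant).
Each unlicensed consonant becomes the onset of a new syllable: /s/ → /sɪ/, /g/ → /gɪ/, /k/ → /kʊ/.

sɪgɪðɪʃɪlʊgkʊ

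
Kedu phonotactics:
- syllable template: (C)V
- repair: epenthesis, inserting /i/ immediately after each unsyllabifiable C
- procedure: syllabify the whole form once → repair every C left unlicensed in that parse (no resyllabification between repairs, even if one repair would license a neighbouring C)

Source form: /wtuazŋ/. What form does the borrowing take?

wituaziŋi

Under (C)V, the unsyllabifiable consonants are /w/, /z/, /ŋ/ (no codas are permitted; onsets are limited to one consonant).
Each unlicensed consonant becomes the onset of a new syllable: /w/ → /wi/, /z/ → /zi/, /ŋ/ → /ŋi/.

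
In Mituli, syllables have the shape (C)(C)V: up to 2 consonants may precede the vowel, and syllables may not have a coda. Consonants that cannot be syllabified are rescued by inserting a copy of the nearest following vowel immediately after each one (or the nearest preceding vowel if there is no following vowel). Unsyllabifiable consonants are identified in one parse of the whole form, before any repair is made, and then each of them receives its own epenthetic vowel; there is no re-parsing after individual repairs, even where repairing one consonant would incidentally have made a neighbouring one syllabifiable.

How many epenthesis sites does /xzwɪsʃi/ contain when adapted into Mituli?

1

The unsyllabifiable consonants are /x/; each receives one epenthetic vowel.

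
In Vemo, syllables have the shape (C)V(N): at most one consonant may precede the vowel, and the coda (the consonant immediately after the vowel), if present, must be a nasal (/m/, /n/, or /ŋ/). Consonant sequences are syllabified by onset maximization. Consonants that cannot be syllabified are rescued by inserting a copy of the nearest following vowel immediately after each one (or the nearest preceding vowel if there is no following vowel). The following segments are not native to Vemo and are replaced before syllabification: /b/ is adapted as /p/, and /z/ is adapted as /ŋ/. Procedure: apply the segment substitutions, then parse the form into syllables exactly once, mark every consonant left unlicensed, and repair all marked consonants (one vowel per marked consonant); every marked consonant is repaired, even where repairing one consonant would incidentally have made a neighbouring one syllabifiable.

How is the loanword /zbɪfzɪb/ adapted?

Substitution: /z/ → /ŋ/, /b/ → /p/, giving /ŋpɪfŋɪp/.
Syllabifying with onset maximization leaves /ŋ/, /f/, /p/ stranded (only a nasal (/m/, /n/, or /ŋ/) is licensed in coda position; onsets are limited to one consonant).
Epenthesis after each stranded consonant: /ŋ/ → /ŋɪ/, /f/ → /fɪ/, /p/ → /pɪ/.

ŋɪpɪfɪŋɪpɪ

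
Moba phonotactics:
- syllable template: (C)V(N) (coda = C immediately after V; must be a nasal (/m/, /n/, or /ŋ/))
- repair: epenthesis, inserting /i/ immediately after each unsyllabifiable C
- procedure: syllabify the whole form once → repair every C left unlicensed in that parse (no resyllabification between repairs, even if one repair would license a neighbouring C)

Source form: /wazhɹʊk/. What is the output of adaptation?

wazihiɹʊki

Under (C)V(N), the unsyllabifiable consonants are /z/, /h/, /k/ (only a nasal (/m/, /n/, or /ŋ/) is licensed in coda position; onsets are limited to one consonant).
Epenthesis after each stranded consonant: /z/ → /zi/, /h/ → /hi/, /k/ → /ki/.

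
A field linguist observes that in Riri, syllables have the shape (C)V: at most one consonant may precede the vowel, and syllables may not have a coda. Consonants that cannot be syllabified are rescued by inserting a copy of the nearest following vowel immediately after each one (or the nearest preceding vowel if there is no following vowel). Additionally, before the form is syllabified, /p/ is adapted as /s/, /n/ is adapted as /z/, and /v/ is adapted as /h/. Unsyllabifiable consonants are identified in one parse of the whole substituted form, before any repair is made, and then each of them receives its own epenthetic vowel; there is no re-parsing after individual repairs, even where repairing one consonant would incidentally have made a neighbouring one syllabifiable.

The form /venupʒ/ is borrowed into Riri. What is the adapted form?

hezusuʒu

Substitution: /v/ → /h/, /n/ → /z/, /p/ → /s/, giving /hezusʒ/.
Syllabifying with onset maximization leaves /s/, /ʒ/ stranded (no codas are permitted; onsets are limited to one consonant).
Inserting the epenthetic vowel yields /s/ → /su/, /ʒ/ → /ʒu/.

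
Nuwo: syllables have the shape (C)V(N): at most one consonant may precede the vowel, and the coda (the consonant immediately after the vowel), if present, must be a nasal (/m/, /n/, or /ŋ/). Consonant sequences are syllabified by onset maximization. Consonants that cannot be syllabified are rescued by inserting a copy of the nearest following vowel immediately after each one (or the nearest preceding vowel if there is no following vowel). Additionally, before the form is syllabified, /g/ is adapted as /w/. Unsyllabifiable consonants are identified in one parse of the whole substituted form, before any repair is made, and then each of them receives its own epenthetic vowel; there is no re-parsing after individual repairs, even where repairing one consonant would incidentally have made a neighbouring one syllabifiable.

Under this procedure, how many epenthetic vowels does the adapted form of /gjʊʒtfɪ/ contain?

After substitution the input is /wjʊʒtfɪ/.
The unsyllabifiable consonants are /w/, /ʒ/, /t/; each receives one epenthetic vowel.

3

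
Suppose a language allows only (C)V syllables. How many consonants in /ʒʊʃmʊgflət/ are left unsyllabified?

Under (C)V, the unsyllabifiable consonants are /ʃ/, /g/, /f/, /t/ (no codas are permitted; onsets are limited to one consonant).

4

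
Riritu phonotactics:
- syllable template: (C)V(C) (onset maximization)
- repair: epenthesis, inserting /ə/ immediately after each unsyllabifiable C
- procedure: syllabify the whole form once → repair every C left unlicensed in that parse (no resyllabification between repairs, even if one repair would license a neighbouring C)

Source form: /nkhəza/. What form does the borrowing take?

Syllabifying with onset maximization leaves /n/, /k/ stranded (at most one coda consonant is licensed; onsets are limited to one consonant).
Each unlicensed consonant becomes the onset of a new syllable: /n/ → /nə/, /k/ → /kə/.

nəkəhəza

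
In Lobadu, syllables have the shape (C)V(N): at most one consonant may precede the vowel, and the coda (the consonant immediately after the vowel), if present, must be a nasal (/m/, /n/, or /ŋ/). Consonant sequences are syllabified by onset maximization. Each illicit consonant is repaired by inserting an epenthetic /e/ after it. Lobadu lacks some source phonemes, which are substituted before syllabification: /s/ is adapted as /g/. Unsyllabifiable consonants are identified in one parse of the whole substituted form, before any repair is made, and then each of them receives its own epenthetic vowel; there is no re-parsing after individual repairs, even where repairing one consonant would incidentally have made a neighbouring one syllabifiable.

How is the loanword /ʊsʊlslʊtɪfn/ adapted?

Substitution: /s/ → /g/, giving /ʊgʊlglʊtɪfn/.
Syllabifying with onset maximization leaves /l/, /g/, /f/, /n/ stranded (only a nasal (/m/, /n/, or /ŋ/) is licensed in coda position; onsets are limited to one consonant).
Epenthesis after each stranded consonant: /l/ → /le/, /g/ → /ge/, /f/ → /fe/, /n/ → /ne/.

ʊgʊlegelʊtɪfene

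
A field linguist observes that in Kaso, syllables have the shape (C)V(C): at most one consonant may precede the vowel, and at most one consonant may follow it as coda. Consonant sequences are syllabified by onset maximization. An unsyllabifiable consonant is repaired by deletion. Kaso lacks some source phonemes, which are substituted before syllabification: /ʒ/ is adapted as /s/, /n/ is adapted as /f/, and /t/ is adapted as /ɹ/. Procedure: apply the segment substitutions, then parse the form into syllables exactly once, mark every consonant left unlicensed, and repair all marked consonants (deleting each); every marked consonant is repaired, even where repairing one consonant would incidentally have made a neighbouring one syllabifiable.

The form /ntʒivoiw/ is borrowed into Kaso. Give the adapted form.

sivoiw

Substitution: /n/ → /f/, /t/ → /ɹ/, /ʒ/ → /s/, giving /fɹsivoiw/.
Syllabifying with onset maximization leaves /f/, /ɹ/ stranded (at most one coda consonant is licensed; onsets are limited to one consonant).
Each unlicensed consonant is deleted: /f/, /ɹ/.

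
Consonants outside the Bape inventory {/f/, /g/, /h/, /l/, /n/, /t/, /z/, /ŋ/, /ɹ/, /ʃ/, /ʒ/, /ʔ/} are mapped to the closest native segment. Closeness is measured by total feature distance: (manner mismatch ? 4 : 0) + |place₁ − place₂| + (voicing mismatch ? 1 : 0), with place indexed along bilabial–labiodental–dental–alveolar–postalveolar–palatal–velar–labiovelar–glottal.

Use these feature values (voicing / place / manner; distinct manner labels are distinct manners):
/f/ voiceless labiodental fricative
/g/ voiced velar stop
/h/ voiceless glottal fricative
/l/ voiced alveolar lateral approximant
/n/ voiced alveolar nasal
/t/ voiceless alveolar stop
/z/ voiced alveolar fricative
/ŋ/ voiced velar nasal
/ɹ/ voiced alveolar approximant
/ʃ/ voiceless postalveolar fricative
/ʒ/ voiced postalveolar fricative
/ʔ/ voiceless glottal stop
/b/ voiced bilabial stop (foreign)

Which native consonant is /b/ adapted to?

/t/ is closest: same manner (stop), place distance 3 (bilabial→alveolar), voicing differs (+1); total 4. Next closest is /f/ at distance 6.

t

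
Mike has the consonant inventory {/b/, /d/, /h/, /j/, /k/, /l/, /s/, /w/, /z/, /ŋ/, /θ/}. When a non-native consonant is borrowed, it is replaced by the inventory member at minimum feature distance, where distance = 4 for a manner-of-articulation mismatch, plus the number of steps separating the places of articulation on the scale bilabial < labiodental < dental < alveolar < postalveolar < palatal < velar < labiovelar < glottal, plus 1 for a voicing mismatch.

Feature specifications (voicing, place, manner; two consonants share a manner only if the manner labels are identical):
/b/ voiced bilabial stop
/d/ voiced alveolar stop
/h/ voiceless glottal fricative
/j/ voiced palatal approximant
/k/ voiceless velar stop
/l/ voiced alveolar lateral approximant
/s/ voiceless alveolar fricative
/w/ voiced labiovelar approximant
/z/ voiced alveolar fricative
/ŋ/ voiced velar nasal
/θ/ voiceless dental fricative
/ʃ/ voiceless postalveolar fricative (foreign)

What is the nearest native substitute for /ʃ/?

s

/s/ is closest: same manner (fricative), place distance 1 (postalveolar→alveolar), same voicing; total 1. Next closest is /z/ at distance 2.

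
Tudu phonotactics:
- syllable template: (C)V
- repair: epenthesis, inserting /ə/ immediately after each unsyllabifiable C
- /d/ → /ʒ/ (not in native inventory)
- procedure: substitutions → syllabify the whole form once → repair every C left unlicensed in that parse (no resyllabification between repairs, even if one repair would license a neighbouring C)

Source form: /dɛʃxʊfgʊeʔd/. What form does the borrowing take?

Substitution: /d/ → /ʒ/, giving /ʒɛʃxʊfgʊeʔʒ/.
The consonants /ʃ/, /f/, /ʔ/, /ʒ/ cannot be parsed into a legal (C)V syllable (no codas are permitted; onsets are limited to one consonant).
Epenthesis after each stranded consonant: /ʃ/ → /ʃə/, /f/ → /fə/, /ʔ/ → /ʔə/, /ʒ/ → /ʒə/.

ʒɛʃəxʊfəgʊeʔəʒə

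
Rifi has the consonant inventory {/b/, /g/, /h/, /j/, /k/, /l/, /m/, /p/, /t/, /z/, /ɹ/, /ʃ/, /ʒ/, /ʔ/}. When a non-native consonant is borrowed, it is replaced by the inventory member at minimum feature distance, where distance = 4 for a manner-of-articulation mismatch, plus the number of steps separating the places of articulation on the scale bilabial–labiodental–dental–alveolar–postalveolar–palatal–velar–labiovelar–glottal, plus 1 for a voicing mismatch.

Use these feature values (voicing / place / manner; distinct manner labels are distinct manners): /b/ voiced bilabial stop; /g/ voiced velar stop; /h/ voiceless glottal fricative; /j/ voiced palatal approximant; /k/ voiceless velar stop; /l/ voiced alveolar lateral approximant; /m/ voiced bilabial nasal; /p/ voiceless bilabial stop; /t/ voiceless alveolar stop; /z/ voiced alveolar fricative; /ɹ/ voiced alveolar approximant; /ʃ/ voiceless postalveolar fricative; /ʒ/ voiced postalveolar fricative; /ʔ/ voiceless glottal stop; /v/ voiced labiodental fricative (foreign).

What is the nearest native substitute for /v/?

/z/ is closest: same manner (fricative), place distance 2 (labiodental→alveolar), same voicing; total 2. Next closest is /ʒ/ at distance 3.

z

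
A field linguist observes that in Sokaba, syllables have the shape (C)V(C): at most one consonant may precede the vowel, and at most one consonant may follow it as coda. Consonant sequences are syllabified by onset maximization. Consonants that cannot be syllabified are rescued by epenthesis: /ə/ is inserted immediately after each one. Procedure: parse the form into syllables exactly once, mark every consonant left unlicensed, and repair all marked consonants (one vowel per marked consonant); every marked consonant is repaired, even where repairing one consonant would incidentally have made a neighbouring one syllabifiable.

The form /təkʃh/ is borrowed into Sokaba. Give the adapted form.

təkʃəhə

The consonants /ʃ/, /h/ cannot be parsed into a legal (C)V(C) syllable (at most one coda consonant is licensed; onsets are limited to one consonant).
Each unlicensed consonant becomes the onset of a new syllable: /ʃ/ → /ʃə/, /h/ → /hə/.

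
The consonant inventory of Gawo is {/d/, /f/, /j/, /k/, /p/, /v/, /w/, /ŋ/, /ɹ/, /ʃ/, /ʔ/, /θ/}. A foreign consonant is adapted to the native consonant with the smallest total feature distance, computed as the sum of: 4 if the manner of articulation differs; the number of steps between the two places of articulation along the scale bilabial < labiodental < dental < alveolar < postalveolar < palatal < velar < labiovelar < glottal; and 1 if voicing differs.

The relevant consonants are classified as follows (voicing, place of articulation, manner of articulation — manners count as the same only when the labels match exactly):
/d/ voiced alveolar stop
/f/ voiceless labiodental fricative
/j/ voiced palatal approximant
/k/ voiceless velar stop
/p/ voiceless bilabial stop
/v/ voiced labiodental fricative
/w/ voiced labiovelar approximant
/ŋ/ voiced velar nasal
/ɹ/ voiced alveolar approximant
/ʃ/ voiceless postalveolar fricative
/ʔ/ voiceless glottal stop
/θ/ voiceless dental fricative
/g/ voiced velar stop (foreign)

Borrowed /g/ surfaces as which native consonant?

k

/k/ is closest: same manner (stop), place distance 0 (velar→velar), voicing differs (+1); total 1. Next closest is /d/ at distance 3.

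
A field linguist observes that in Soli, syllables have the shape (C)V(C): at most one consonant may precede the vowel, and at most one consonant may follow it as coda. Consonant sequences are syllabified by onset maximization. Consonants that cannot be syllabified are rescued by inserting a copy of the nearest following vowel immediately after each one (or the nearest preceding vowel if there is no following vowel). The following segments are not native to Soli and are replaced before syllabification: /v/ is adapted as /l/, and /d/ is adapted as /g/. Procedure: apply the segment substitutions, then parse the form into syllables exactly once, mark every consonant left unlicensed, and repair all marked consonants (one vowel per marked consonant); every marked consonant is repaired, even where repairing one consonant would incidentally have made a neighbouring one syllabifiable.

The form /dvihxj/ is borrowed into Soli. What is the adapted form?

Substitution: /d/ → /g/, /v/ → /l/, giving /glihxj/.
Syllabifying with onset maximization leaves /g/, /x/, /j/ stranded (at most one coda consonant is licensed; onsets are limited to one consonant).
Inserting the epenthetic vowel yields /g/ → /gi/, /x/ → /xi/, /j/ → /ji/.

gilihxiji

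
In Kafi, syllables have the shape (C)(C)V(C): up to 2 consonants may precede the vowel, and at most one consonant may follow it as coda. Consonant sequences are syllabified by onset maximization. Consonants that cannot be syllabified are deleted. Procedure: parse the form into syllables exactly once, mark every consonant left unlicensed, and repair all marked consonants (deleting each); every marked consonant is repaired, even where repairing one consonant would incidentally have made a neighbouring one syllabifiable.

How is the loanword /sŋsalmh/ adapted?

ŋsal

The consonants /s/, /m/, /h/ cannot be parsed into a legal (C)(C)V(C) syllable (at most one coda consonant is licensed; onsets may contain at most 2 consonants).
Each unlicensed consonant is deleted: /s/, /m/, /h/.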